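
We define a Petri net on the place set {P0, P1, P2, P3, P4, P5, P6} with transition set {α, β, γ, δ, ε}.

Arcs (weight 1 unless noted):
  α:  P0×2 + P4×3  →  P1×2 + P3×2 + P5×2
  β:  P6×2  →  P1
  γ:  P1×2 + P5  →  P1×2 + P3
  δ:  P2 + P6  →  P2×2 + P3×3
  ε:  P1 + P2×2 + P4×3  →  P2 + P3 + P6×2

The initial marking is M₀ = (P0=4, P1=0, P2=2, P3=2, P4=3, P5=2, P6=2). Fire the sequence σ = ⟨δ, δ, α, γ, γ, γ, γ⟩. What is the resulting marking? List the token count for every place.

(P0=2, P1=2, P2=4, P3=14, P4=0, P5=0, P6=0)

step 1: fire δ:  (P0=4, P1=0, P2=2, P3=2, P4=3, P5=2, P6=2) → (P0=4, P1=0, P2=3, P3=5, P4=3, P5=2, P6=1)
step 2: fire δ:  (P0=4, P1=0, P2=3, P3=5, P4=3, P5=2, P6=1) → (P0=4, P1=0, P2=4, P3=8, P4=3, P5=2, P6=0)
step 3: fire α:  (P0=4, P1=0, P2=4, P3=8, P4=3, P5=2, P6=0) → (P0=2, P1=2, P2=4, P3=10, P4=0, P5=4, P6=0)
step 4: fire γ:  (P0=2, P1=2, P2=4, P3=10, P4=0, P5=4, P6=0) → (P0=2, P1=2, P2=4, P3=11, P4=0, P5=3, P6=0)
step 5: fire γ:  (P0=2, P1=2, P2=4, P3=11, P4=0, P5=3, P6=0) → (P0=2, P1=2, P2=4, P3=12, P4=0, P5=2, P6=0)
step 6: fire γ:  (P0=2, P1=2, P2=4, P3=12, P4=0, P5=2, P6=0) → (P0=2, P1=2, P2=4, P3=13, P4=0, P5=1, P6=0)
step 7: fire γ:  (P0=2, P1=2, P2=4, P3=13, P4=0, P5=1, P6=0) → (P0=2, P1=2, P2=4, P3=14, P4=0, P5=0, P6=0)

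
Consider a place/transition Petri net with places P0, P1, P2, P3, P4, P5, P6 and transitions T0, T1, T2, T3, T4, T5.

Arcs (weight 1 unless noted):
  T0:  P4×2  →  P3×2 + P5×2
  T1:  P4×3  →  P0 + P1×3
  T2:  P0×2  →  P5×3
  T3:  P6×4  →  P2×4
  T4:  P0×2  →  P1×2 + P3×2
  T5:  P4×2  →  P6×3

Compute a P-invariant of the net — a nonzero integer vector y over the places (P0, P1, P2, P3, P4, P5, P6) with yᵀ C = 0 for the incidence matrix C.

Incidence matrix C (rows=places, cols=transitions):
       T0   T1   T2   T3   T4   T5
   P0   0    1   -2    0   -2    0
   P1   0    3    0    0    2    0
   P2   0    0    0    4    0    0
   P3   2    0    0    0    2    0
   P4  -2   -3    0    0    0   -2
   P5   2    0    3    0    0    0
   P6   0    0    0   -4    0    3

Candidate y = [3, 2, 2, 1, 3, 2, 2]; check y·C column-wise:
  col T0: 3·0 + 2·0 + 2·0 + 1·2 + 3·-2 + 2·2 + 2·0 = 0
  col T1: 3·1 + 2·3 + 2·0 + 1·0 + 3·-3 + 2·0 + 2·0 = 0
  col T2: 3·-2 + 2·0 + 2·0 + 1·0 + 3·0 + 2·3 + 2·0 = 0
  col T3: 3·0 + 2·0 + 2·4 + 1·0 + 3·0 + 2·0 + 2·-4 = 0
  col T4: 3·-2 + 2·2 + 2·0 + 1·2 + 3·0 + 2·0 + 2·0 = 0
  col T5: 3·0 + 2·0 + 2·0 + 1·0 + 3·-2 + 2·0 + 2·3 = 0

y = (P0:3, P1:2, P2:2, P3:1, P4:3, P5:2, P6:2)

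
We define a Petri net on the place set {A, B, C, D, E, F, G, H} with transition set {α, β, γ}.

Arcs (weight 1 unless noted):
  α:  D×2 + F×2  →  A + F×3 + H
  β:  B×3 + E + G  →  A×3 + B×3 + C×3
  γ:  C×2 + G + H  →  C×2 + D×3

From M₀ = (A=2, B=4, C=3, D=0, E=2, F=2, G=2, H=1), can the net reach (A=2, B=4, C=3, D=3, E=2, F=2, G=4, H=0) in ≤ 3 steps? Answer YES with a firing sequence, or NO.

depth 0: 1 marking
depth 1: 3 markings reached so far
depth 2: 6 markings reached so far
depth 3: 8 markings reached so far
target is not among the 8 markings reachable within 3 steps

NO — not reachable within 3 firings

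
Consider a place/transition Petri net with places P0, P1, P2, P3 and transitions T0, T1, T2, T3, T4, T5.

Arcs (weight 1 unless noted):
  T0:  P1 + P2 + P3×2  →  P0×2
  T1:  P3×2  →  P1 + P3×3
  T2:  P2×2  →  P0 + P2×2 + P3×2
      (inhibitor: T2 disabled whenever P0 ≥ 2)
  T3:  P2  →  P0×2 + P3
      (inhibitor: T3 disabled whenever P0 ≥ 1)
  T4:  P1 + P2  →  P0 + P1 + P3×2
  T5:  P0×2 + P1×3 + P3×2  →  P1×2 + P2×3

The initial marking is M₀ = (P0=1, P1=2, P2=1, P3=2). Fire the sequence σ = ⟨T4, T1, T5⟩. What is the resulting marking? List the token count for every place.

step 1: fire T4:  (P0=1, P1=2, P2=1, P3=2) → (P0=2, P1=2, P2=0, P3=4)
step 2: fire T1:  (P0=2, P1=2, P2=0, P3=4) → (P0=2, P1=3, P2=0, P3=5)
step 3: fire T5:  (P0=2, P1=3, P2=0, P3=5) → (P0=0, P1=2, P2=3, P3=3)

(P0=0, P1=2, P2=3, P3=3)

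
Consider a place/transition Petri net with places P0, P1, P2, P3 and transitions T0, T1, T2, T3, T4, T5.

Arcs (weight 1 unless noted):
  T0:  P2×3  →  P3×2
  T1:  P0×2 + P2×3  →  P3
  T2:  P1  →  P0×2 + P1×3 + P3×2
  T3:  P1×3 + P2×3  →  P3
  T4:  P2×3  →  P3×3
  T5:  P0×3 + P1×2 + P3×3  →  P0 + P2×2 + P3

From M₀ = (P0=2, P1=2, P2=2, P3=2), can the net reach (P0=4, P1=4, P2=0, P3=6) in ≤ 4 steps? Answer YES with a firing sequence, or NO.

depth 0: 1 marking
depth 1: 2 markings reached so far
depth 2: 4 markings reached so far
depth 3: 9 markings reached so far
depth 4: 16 markings reached so far
target is not among the 16 markings reachable within 4 steps

NO — not reachable within 4 firings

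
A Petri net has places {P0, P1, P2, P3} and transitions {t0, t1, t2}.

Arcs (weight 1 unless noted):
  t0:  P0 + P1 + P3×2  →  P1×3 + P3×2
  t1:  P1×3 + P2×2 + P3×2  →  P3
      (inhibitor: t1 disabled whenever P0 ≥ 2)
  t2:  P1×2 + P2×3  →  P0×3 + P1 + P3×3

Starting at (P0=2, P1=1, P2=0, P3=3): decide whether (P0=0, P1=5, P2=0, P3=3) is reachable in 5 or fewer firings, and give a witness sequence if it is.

step 1: fire t0:  (P0=2, P1=1, P2=0, P3=3) → (P0=1, P1=3, P2=0, P3=3)
step 2: fire t0:  (P0=1, P1=3, P2=0, P3=3) → (P0=0, P1=5, P2=0, P3=3)

YES — reachable via ⟨t0, t0⟩ (2 firings)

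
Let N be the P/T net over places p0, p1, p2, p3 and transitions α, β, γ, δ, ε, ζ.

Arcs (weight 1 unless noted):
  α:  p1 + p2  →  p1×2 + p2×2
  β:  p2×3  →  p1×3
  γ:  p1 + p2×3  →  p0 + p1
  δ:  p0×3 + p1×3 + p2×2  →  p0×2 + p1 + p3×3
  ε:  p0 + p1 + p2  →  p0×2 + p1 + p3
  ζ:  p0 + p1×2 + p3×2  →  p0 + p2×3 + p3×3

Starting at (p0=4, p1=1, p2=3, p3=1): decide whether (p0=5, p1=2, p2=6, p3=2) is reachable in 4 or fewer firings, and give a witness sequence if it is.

NO — not reachable within 4 firings

depth 0: 1 marking
depth 1: 5 markings reached so far
depth 2: 10 markings reached so far
depth 3: 20 markings reached so far
depth 4: 36 markings reached so far
target is not among the 36 markings reachable within 4 steps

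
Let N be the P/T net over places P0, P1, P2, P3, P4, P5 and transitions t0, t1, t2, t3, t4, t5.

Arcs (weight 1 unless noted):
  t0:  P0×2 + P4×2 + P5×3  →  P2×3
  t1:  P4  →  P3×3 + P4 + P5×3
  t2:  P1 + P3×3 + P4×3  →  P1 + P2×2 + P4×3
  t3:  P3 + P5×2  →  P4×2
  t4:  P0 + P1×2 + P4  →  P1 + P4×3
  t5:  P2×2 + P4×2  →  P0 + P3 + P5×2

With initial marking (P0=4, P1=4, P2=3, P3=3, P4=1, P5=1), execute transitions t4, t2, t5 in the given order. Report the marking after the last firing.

(P0=4, P1=3, P2=3, P3=1, P4=1, P5=3)

step 1: fire t4:  (P0=4, P1=4, P2=3, P3=3, P4=1, P5=1) → (P0=3, P1=3, P2=3, P3=3, P4=3, P5=1)
step 2: fire t2:  (P0=3, P1=3, P2=3, P3=3, P4=3, P5=1) → (P0=3, P1=3, P2=5, P3=0, P4=3, P5=1)
step 3: fire t5:  (P0=3, P1=3, P2=5, P3=0, P4=3, P5=1) → (P0=4, P1=3, P2=3, P3=1, P4=1, P5=3)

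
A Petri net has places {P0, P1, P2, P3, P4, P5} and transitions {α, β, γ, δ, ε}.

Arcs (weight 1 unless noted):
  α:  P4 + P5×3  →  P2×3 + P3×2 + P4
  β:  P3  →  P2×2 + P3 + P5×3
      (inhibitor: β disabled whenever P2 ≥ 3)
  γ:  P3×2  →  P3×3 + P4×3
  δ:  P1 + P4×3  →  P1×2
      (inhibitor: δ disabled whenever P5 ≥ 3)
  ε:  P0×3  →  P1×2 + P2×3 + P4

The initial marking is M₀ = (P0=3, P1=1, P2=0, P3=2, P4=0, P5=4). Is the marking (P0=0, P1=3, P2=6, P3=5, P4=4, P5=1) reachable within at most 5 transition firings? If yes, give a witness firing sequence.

step 1: fire γ:  (P0=3, P1=1, P2=0, P3=2, P4=0, P5=4) → (P0=3, P1=1, P2=0, P3=3, P4=3, P5=4)
step 2: fire α:  (P0=3, P1=1, P2=0, P3=3, P4=3, P5=4) → (P0=3, P1=1, P2=3, P3=5, P4=3, P5=1)
step 3: fire ε:  (P0=3, P1=1, P2=3, P3=5, P4=3, P5=1) → (P0=0, P1=3, P2=6, P3=5, P4=4, P5=1)

YES — reachable via ⟨γ, α, ε⟩ (3 firings)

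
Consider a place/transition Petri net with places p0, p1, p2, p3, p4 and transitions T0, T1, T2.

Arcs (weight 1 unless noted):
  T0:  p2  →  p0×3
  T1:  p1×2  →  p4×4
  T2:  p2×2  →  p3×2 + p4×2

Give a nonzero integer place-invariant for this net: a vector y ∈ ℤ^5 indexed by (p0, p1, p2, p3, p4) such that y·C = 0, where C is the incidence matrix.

Incidence matrix C (rows=places, cols=transitions):
       T0   T1   T2
   p0   3    0    0
   p1   0   -2    0
   p2  -1    0   -2
   p3   0    0    2
   p4   0    4    2

Candidate y = [1, 0, 3, 3, 0]; check y·C column-wise:
  col T0: 1·3 + 3·-1 + 3·0 = 0
  col T1: 1·0 + 0·-2 + 3·0 + 3·0 + 0·4 = 0
  col T2: 1·0 + 3·-2 + 3·2 + 0·2 = 0

y = (p0:1, p1:0, p2:3, p3:3, p4:0)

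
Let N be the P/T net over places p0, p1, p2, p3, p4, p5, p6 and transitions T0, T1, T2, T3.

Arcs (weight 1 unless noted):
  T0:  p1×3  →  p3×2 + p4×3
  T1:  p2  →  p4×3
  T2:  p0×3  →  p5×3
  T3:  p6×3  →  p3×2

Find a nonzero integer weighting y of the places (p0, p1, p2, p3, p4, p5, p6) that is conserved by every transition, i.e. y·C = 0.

y = (p0:0, p1:1, p2:3, p3:0, p4:1, p5:0, p6:0)

Incidence matrix C (rows=places, cols=transitions):
       T0   T1   T2   T3
   p0   0    0   -3    0
   p1  -3    0    0    0
   p2   0   -1    0    0
   p3   2    0    0    2
   p4   3    3    0    0
   p5   0    0    3    0
   p6   0    0    0   -3

Candidate y = [0, 1, 3, 0, 1, 0, 0]; check y·C column-wise:
  col T0: 1·-3 + 3·0 + 0·2 + 1·3 = 0
  col T1: 1·0 + 3·-1 + 1·3 = 0
  col T2: 0·-3 + 1·0 + 3·0 + 1·0 + 0·3 = 0
  col T3: 1·0 + 3·0 + 0·2 + 1·0 + 0·-3 = 0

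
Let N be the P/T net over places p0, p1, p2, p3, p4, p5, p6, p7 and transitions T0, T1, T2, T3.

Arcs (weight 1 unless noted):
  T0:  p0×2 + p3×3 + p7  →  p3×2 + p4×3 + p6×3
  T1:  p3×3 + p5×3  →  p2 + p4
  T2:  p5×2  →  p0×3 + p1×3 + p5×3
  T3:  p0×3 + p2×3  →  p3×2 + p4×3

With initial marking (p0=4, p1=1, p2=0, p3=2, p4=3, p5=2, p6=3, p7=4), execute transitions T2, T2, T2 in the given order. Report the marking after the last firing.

step 1: fire T2:  (p0=4, p1=1, p2=0, p3=2, p4=3, p5=2, p6=3, p7=4) → (p0=7, p1=4, p2=0, p3=2, p4=3, p5=3, p6=3, p7=4)
step 2: fire T2:  (p0=7, p1=4, p2=0, p3=2, p4=3, p5=3, p6=3, p7=4) → (p0=10, p1=7, p2=0, p3=2, p4=3, p5=4, p6=3, p7=4)
step 3: fire T2:  (p0=10, p1=7, p2=0, p3=2, p4=3, p5=4, p6=3, p7=4) → (p0=13, p1=10, p2=0, p3=2, p4=3, p5=5, p6=3, p7=4)

(p0=13, p1=10, p2=0, p3=2, p4=3, p5=5, p6=3, p7=4)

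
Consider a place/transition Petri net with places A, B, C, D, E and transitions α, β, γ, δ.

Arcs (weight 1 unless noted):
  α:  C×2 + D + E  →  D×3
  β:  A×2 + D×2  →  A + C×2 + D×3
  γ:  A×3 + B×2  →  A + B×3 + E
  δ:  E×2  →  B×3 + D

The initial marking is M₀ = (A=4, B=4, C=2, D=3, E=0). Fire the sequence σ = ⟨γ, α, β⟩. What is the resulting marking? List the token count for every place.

(A=1, B=5, C=2, D=6, E=0)

step 1: fire γ:  (A=4, B=4, C=2, D=3, E=0) → (A=2, B=5, C=2, D=3, E=1)
step 2: fire α:  (A=2, B=5, C=2, D=3, E=1) → (A=2, B=5, C=0, D=5, E=0)
step 3: fire β:  (A=2, B=5, C=0, D=5, E=0) → (A=1, B=5, C=2, D=6, E=0)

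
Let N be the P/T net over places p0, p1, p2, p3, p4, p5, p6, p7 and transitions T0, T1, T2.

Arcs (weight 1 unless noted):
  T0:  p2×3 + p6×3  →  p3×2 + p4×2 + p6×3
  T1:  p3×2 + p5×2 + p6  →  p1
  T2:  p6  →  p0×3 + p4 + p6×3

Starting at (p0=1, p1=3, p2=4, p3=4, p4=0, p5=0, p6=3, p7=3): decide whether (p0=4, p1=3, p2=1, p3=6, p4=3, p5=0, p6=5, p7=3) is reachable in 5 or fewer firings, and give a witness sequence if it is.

step 1: fire T0:  (p0=1, p1=3, p2=4, p3=4, p4=0, p5=0, p6=3, p7=3) → (p0=1, p1=3, p2=1, p3=6, p4=2, p5=0, p6=3, p7=3)
step 2: fire T2:  (p0=1, p1=3, p2=1, p3=6, p4=2, p5=0, p6=3, p7=3) → (p0=4, p1=3, p2=1, p3=6, p4=3, p5=0, p6=5, p7=3)

YES — reachable via ⟨T0, T2⟩ (2 firings)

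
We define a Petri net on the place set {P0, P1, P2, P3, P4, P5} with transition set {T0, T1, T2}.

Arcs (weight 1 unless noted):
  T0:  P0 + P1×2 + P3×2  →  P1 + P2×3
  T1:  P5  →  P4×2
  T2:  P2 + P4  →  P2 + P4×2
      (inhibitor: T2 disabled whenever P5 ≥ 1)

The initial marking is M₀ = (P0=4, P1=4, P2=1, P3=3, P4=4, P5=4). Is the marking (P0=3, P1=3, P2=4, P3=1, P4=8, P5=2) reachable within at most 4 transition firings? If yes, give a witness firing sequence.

YES — reachable via ⟨T0, T1, T1⟩ (3 firings)

step 1: fire T0:  (P0=4, P1=4, P2=1, P3=3, P4=4, P5=4) → (P0=3, P1=3, P2=4, P3=1, P4=4, P5=4)
step 2: fire T1:  (P0=3, P1=3, P2=4, P3=1, P4=4, P5=4) → (P0=3, P1=3, P2=4, P3=1, P4=6, P5=3)
step 3: fire T1:  (P0=3, P1=3, P2=4, P3=1, P4=6, P5=3) → (P0=3, P1=3, P2=4, P3=1, P4=8, P5=2)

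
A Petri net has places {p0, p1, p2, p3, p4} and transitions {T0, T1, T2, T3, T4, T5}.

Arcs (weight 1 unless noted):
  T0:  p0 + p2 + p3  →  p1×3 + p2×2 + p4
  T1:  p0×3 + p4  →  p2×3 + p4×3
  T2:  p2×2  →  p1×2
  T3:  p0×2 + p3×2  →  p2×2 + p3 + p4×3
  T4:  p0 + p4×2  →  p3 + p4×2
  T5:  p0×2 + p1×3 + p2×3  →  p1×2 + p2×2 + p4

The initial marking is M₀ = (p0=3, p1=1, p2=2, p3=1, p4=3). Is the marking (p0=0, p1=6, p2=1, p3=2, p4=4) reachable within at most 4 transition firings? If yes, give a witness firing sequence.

YES — reachable via ⟨T0, T2, T4, T4⟩ (4 firings)

step 1: fire T0:  (p0=3, p1=1, p2=2, p3=1, p4=3) → (p0=2, p1=4, p2=3, p3=0, p4=4)
step 2: fire T2:  (p0=2, p1=4, p2=3, p3=0, p4=4) → (p0=2, p1=6, p2=1, p3=0, p4=4)
step 3: fire T4:  (p0=2, p1=6, p2=1, p3=0, p4=4) → (p0=1, p1=6, p2=1, p3=1, p4=4)
step 4: fire T4:  (p0=1, p1=6, p2=1, p3=1, p4=4) → (p0=0, p1=6, p2=1, p3=2, p4=4)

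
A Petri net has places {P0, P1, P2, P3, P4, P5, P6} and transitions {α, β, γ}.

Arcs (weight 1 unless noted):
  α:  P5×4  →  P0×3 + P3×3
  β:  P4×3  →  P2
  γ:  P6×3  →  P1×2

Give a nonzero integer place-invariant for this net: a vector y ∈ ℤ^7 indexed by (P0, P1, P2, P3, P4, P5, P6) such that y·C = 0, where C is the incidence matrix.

Incidence matrix C (rows=places, cols=transitions):
        α    β    γ
   P0   3    0    0
   P1   0    0    2
   P2   0    1    0
   P3   3    0    0
   P4   0   -3    0
   P5  -4    0    0
   P6   0    0   -3

Candidate y = [1, 0, 0, -1, 0, 0, 0]; check y·C column-wise:
  col α: 1·3 + -1·3 + 0·-4 = 0
  col β: 1·0 + 0·1 + -1·0 + 0·-3 = 0
  col γ: 1·0 + 0·2 + -1·0 + 0·-3 = 0

y = (P0:1, P1:0, P2:0, P3:-1, P4:0, P5:0, P6:0)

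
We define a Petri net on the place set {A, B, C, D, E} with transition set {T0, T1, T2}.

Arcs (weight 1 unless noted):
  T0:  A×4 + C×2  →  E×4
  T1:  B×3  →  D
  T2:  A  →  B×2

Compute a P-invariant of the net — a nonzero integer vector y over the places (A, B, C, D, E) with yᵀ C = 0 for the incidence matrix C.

y = (A:2, B:1, C:-4, D:3, E:0)

Incidence matrix C (rows=places, cols=transitions):
       T0   T1   T2
    A  -4    0   -1
    B   0   -3    2
    C  -2    0    0
    D   0    1    0
    E   4    0    0

Candidate y = [2, 1, -4, 3, 0]; check y·C column-wise:
  col T0: 2·-4 + 1·0 + -4·-2 + 3·0 + 0·4 = 0
  col T1: 2·0 + 1·-3 + -4·0 + 3·1 = 0
  col T2: 2·-1 + 1·2 + -4·0 + 3·0 = 0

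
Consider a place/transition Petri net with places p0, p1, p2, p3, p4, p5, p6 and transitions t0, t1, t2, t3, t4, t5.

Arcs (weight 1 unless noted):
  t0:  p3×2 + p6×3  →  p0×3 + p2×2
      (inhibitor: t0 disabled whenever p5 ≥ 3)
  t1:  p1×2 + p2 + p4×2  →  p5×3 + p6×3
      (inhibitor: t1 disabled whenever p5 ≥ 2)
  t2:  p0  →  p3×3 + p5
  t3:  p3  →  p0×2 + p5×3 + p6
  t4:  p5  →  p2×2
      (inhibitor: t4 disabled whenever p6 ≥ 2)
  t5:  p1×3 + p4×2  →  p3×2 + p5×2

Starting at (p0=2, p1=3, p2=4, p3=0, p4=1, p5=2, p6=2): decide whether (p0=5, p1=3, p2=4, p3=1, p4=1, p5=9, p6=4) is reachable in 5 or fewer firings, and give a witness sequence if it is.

YES — reachable via ⟨t2, t3, t3⟩ (3 firings)

step 1: fire t2:  (p0=2, p1=3, p2=4, p3=0, p4=1, p5=2, p6=2) → (p0=1, p1=3, p2=4, p3=3, p4=1, p5=3, p6=2)
step 2: fire t3:  (p0=1, p1=3, p2=4, p3=3, p4=1, p5=3, p6=2) → (p0=3, p1=3, p2=4, p3=2, p4=1, p5=6, p6=3)
step 3: fire t3:  (p0=3, p1=3, p2=4, p3=2, p4=1, p5=6, p6=3) → (p0=5, p1=3, p2=4, p3=1, p4=1, p5=9, p6=4)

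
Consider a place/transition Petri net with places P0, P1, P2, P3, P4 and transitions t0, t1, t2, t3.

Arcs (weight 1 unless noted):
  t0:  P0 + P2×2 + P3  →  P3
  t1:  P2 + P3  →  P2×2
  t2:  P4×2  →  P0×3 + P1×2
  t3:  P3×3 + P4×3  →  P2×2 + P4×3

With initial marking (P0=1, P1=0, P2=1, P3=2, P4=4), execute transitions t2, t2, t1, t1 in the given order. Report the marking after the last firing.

step 1: fire t2:  (P0=1, P1=0, P2=1, P3=2, P4=4) → (P0=4, P1=2, P2=1, P3=2, P4=2)
step 2: fire t2:  (P0=4, P1=2, P2=1, P3=2, P4=2) → (P0=7, P1=4, P2=1, P3=2, P4=0)
step 3: fire t1:  (P0=7, P1=4, P2=1, P3=2, P4=0) → (P0=7, P1=4, P2=2, P3=1, P4=0)
step 4: fire t1:  (P0=7, P1=4, P2=2, P3=1, P4=0) → (P0=7, P1=4, P2=3, P3=0, P4=0)

(P0=7, P1=4, P2=3, P3=0, P4=0)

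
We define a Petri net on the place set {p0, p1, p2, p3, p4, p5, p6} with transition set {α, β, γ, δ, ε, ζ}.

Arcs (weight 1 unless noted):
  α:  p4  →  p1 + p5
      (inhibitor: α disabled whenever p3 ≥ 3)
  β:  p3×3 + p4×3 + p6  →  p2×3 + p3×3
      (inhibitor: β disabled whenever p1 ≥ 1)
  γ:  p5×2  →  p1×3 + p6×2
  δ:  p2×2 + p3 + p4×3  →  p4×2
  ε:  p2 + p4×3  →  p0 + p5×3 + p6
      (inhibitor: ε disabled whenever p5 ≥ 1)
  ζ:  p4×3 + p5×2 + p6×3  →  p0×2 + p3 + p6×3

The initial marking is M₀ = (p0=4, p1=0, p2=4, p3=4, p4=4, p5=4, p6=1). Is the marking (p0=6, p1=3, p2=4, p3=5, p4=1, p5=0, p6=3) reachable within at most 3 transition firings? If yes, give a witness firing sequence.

step 1: fire γ:  (p0=4, p1=0, p2=4, p3=4, p4=4, p5=4, p6=1) → (p0=4, p1=3, p2=4, p3=4, p4=4, p5=2, p6=3)
step 2: fire ζ:  (p0=4, p1=3, p2=4, p3=4, p4=4, p5=2, p6=3) → (p0=6, p1=3, p2=4, p3=5, p4=1, p5=0, p6=3)

YES — reachable via ⟨γ, ζ⟩ (2 firings)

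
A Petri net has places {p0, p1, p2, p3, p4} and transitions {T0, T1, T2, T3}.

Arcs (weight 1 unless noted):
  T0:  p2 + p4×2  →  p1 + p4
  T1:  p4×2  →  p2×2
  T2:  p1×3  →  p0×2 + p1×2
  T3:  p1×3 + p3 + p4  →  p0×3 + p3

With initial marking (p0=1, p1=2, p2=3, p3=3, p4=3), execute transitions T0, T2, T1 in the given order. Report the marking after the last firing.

(p0=3, p1=2, p2=4, p3=3, p4=0)

step 1: fire T0:  (p0=1, p1=2, p2=3, p3=3, p4=3) → (p0=1, p1=3, p2=2, p3=3, p4=2)
step 2: fire T2:  (p0=1, p1=3, p2=2, p3=3, p4=2) → (p0=3, p1=2, p2=2, p3=3, p4=2)
step 3: fire T1:  (p0=3, p1=2, p2=2, p3=3, p4=2) → (p0=3, p1=2, p2=4, p3=3, p4=0)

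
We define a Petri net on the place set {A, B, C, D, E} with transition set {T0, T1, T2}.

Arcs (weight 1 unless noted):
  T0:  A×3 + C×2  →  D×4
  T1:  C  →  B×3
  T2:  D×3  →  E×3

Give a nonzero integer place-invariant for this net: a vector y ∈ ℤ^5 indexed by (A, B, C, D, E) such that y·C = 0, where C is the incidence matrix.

Incidence matrix C (rows=places, cols=transitions):
       T0   T1   T2
    A  -3    0    0
    B   0    3    0
    C  -2   -1    0
    D   4    0   -3
    E   0    0    3

Candidate y = [2, -1, -3, 0, 0]; check y·C column-wise:
  col T0: 2·-3 + -1·0 + -3·-2 + 0·4 = 0
  col T1: 2·0 + -1·3 + -3·-1 = 0
  col T2: 2·0 + -1·0 + -3·0 + 0·-3 + 0·3 = 0

y = (A:2, B:-1, C:-3, D:0, E:0)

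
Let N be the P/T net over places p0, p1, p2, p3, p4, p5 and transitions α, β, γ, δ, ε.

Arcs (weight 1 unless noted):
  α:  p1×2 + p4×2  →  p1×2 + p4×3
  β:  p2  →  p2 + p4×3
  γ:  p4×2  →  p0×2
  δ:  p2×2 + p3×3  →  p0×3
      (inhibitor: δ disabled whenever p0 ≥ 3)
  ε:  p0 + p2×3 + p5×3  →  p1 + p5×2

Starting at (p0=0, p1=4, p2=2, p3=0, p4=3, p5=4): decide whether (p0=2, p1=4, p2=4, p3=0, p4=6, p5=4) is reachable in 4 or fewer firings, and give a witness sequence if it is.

NO — not reachable within 4 firings

depth 0: 1 marking
depth 1: 4 markings reached so far
depth 2: 9 markings reached so far
depth 3: 17 markings reached so far
depth 4: 27 markings reached so far
target is not among the 27 markings reachable within 4 steps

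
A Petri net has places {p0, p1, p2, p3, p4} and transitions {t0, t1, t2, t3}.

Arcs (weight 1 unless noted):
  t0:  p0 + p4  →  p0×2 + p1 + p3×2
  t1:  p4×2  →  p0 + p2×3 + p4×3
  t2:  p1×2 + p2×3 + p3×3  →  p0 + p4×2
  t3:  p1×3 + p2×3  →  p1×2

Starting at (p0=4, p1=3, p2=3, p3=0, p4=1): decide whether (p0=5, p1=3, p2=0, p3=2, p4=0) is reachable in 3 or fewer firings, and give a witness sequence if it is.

step 1: fire t0:  (p0=4, p1=3, p2=3, p3=0, p4=1) → (p0=5, p1=4, p2=3, p3=2, p4=0)
step 2: fire t3:  (p0=5, p1=4, p2=3, p3=2, p4=0) → (p0=5, p1=3, p2=0, p3=2, p4=0)

YES — reachable via ⟨t0, t3⟩ (2 firings)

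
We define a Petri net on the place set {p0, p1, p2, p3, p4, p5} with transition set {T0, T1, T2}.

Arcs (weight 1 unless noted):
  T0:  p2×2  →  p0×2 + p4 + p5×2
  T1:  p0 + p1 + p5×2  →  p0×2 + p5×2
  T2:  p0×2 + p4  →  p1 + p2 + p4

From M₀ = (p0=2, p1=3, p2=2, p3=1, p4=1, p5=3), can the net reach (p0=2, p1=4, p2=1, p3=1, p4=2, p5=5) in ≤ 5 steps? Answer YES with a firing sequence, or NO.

YES — reachable via ⟨T0, T2⟩ (2 firings)

step 1: fire T0:  (p0=2, p1=3, p2=2, p3=1, p4=1, p5=3) → (p0=4, p1=3, p2=0, p3=1, p4=2, p5=5)
step 2: fire T2:  (p0=4, p1=3, p2=0, p3=1, p4=2, p5=5) → (p0=2, p1=4, p2=1, p3=1, p4=2, p5=5)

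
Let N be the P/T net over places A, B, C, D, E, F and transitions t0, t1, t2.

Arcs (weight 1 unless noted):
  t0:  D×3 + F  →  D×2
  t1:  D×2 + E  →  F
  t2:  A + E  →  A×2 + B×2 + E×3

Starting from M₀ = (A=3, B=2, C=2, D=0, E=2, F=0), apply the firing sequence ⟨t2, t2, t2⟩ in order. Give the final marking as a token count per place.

step 1: fire t2:  (A=3, B=2, C=2, D=0, E=2, F=0) → (A=4, B=4, C=2, D=0, E=4, F=0)
step 2: fire t2:  (A=4, B=4, C=2, D=0, E=4, F=0) → (A=5, B=6, C=2, D=0, E=6, F=0)
step 3: fire t2:  (A=5, B=6, C=2, D=0, E=6, F=0) → (A=6, B=8, C=2, D=0, E=8, F=0)

(A=6, B=8, C=2, D=0, E=8, F=0)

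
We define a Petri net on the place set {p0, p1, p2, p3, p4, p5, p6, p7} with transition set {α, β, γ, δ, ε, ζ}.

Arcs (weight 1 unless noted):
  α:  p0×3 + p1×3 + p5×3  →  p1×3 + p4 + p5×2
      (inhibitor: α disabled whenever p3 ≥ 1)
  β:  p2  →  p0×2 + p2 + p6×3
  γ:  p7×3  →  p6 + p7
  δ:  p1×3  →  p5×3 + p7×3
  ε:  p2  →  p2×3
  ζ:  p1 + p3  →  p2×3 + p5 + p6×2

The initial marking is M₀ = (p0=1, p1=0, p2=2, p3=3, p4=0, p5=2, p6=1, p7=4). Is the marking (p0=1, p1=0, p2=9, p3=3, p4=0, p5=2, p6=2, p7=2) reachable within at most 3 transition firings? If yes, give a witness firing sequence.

depth 0: 1 marking
depth 1: 4 markings reached so far
depth 2: 9 markings reached so far
depth 3: 16 markings reached so far
target is not among the 16 markings reachable within 3 steps

NO — not reachable within 3 firings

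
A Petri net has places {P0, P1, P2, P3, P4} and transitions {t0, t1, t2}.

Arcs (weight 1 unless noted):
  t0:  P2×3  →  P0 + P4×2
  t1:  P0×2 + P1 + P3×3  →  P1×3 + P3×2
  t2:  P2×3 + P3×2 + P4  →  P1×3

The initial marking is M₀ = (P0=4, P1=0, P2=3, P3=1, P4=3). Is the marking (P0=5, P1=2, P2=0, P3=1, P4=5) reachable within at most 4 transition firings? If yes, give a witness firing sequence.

NO — not reachable within 4 firings

depth 0: 1 marking
depth 1: 2 markings reached so far
depth 2: 2 markings reached so far
(frontier empty at depth 2; search complete)
target is not among the 2 markings reachable within 4 steps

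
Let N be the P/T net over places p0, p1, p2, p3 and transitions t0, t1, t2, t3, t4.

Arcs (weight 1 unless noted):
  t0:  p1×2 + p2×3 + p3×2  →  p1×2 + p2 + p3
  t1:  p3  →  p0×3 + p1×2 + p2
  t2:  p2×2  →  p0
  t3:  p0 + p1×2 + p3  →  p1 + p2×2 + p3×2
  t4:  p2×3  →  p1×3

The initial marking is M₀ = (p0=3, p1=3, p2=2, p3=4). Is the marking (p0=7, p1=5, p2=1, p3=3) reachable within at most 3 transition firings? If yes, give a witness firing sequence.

step 1: fire t1:  (p0=3, p1=3, p2=2, p3=4) → (p0=6, p1=5, p2=3, p3=3)
step 2: fire t2:  (p0=6, p1=5, p2=3, p3=3) → (p0=7, p1=5, p2=1, p3=3)

YES — reachable via ⟨t1, t2⟩ (2 firings)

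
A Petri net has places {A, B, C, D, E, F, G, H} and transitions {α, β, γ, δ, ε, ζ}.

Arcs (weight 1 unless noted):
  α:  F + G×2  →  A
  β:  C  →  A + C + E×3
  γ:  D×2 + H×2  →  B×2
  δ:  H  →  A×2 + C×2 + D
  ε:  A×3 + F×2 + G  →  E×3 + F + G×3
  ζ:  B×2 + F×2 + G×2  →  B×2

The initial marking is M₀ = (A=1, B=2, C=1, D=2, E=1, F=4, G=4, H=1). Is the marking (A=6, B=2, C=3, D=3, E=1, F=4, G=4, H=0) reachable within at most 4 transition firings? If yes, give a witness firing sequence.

NO — not reachable within 4 firings

depth 0: 1 marking
depth 1: 5 markings reached so far
depth 2: 15 markings reached so far
depth 3: 32 markings reached so far
depth 4: 54 markings reached so far
target is not among the 54 markings reachable within 4 steps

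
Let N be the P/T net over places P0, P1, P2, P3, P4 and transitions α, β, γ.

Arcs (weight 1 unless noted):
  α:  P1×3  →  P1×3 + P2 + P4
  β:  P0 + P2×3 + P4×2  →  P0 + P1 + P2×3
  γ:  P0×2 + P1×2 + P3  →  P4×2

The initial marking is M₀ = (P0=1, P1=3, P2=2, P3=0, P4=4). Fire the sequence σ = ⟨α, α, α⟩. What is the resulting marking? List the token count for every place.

(P0=1, P1=3, P2=5, P3=0, P4=7)

step 1: fire α:  (P0=1, P1=3, P2=2, P3=0, P4=4) → (P0=1, P1=3, P2=3, P3=0, P4=5)
step 2: fire α:  (P0=1, P1=3, P2=3, P3=0, P4=5) → (P0=1, P1=3, P2=4, P3=0, P4=6)
step 3: fire α:  (P0=1, P1=3, P2=4, P3=0, P4=6) → (P0=1, P1=3, P2=5, P3=0, P4=7)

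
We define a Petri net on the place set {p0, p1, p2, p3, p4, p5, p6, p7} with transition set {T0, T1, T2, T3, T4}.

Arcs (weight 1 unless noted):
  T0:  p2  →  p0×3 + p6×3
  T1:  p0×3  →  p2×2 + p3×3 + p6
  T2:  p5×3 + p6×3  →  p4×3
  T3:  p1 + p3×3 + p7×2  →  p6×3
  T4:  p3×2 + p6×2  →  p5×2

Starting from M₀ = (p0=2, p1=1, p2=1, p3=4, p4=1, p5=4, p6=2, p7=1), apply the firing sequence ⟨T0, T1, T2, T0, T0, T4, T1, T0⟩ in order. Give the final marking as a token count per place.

step 1: fire T0:  (p0=2, p1=1, p2=1, p3=4, p4=1, p5=4, p6=2, p7=1) → (p0=5, p1=1, p2=0, p3=4, p4=1, p5=4, p6=5, p7=1)
step 2: fire T1:  (p0=5, p1=1, p2=0, p3=4, p4=1, p5=4, p6=5, p7=1) → (p0=2, p1=1, p2=2, p3=7, p4=1, p5=4, p6=6, p7=1)
step 3: fire T2:  (p0=2, p1=1, p2=2, p3=7, p4=1, p5=4, p6=6, p7=1) → (p0=2, p1=1, p2=2, p3=7, p4=4, p5=1, p6=3, p7=1)
step 4: fire T0:  (p0=2, p1=1, p2=2, p3=7, p4=4, p5=1, p6=3, p7=1) → (p0=5, p1=1, p2=1, p3=7, p4=4, p5=1, p6=6, p7=1)
step 5: fire T0:  (p0=5, p1=1, p2=1, p3=7, p4=4, p5=1, p6=6, p7=1) → (p0=8, p1=1, p2=0, p3=7, p4=4, p5=1, p6=9, p7=1)
step 6: fire T4:  (p0=8, p1=1, p2=0, p3=7, p4=4, p5=1, p6=9, p7=1) → (p0=8, p1=1, p2=0, p3=5, p4=4, p5=3, p6=7, p7=1)
step 7: fire T1:  (p0=8, p1=1, p2=0, p3=5, p4=4, p5=3, p6=7, p7=1) → (p0=5, p1=1, p2=2, p3=8, p4=4, p5=3, p6=8, p7=1)
step 8: fire T0:  (p0=5, p1=1, p2=2, p3=8, p4=4, p5=3, p6=8, p7=1) → (p0=8, p1=1, p2=1, p3=8, p4=4, p5=3, p6=11, p7=1)

(p0=8, p1=1, p2=1, p3=8, p4=4, p5=3, p6=11, p7=1)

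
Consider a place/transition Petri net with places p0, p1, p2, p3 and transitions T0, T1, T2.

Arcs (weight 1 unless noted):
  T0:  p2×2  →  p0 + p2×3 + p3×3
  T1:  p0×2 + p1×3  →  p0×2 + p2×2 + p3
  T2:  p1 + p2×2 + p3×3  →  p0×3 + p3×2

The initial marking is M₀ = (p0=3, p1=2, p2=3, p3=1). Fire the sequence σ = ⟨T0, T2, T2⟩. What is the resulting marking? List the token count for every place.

(p0=10, p1=0, p2=0, p3=2)

step 1: fire T0:  (p0=3, p1=2, p2=3, p3=1) → (p0=4, p1=2, p2=4, p3=4)
step 2: fire T2:  (p0=4, p1=2, p2=4, p3=4) → (p0=7, p1=1, p2=2, p3=3)
step 3: fire T2:  (p0=7, p1=1, p2=2, p3=3) → (p0=10, p1=0, p2=0, p3=2)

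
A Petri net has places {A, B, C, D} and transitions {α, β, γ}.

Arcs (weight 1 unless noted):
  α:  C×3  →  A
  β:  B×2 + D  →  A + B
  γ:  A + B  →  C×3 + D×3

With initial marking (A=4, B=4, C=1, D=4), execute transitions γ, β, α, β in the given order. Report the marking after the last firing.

step 1: fire γ:  (A=4, B=4, C=1, D=4) → (A=3, B=3, C=4, D=7)
step 2: fire β:  (A=3, B=3, C=4, D=7) → (A=4, B=2, C=4, D=6)
step 3: fire α:  (A=4, B=2, C=4, D=6) → (A=5, B=2, C=1, D=6)
step 4: fire β:  (A=5, B=2, C=1, D=6) → (A=6, B=1, C=1, D=5)

(A=6, B=1, C=1, D=5)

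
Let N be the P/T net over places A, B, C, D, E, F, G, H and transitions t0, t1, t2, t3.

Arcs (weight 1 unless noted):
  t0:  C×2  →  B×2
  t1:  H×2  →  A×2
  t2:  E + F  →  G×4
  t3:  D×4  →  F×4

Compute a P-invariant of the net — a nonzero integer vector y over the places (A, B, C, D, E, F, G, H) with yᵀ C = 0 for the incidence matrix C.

y = (A:0, B:1, C:1, D:0, E:0, F:0, G:0, H:0)

Incidence matrix C (rows=places, cols=transitions):
       t0   t1   t2   t3
    A   0    2    0    0
    B   2    0    0    0
    C  -2    0    0    0
    D   0    0    0   -4
    E   0    0   -1    0
    F   0    0   -1    4
    G   0    0    4    0
    H   0   -2    0    0

Candidate y = [0, 1, 1, 0, 0, 0, 0, 0]; check y·C column-wise:
  col t0: 1·2 + 1·-2 = 0
  col t1: 0·2 + 1·0 + 1·0 + 0·-2 = 0
  col t2: 1·0 + 1·0 + 0·-1 + 0·-1 + 0·4 = 0
  col t3: 1·0 + 1·0 + 0·-4 + 0·4 = 0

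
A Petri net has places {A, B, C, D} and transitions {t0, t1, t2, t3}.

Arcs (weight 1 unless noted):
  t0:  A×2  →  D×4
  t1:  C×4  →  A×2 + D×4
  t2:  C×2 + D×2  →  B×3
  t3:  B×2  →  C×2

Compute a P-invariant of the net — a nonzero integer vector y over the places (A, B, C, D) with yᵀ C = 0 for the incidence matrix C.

y = (A:2, B:2, C:2, D:1)

Incidence matrix C (rows=places, cols=transitions):
       t0   t1   t2   t3
    A  -2    2    0    0
    B   0    0    3   -2
    C   0   -4   -2    2
    D   4    4   -2    0

Candidate y = [2, 2, 2, 1]; check y·C column-wise:
  col t0: 2·-2 + 2·0 + 2·0 + 1·4 = 0
  col t1: 2·2 + 2·0 + 2·-4 + 1·4 = 0
  col t2: 2·0 + 2·3 + 2·-2 + 1·-2 = 0
  col t3: 2·0 + 2·-2 + 2·2 + 1·0 = 0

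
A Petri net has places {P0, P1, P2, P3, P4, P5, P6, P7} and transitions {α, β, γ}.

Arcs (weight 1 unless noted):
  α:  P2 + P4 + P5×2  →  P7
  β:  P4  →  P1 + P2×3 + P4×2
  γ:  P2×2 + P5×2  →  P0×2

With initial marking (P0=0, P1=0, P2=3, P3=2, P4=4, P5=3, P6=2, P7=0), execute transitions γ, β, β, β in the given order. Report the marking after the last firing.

step 1: fire γ:  (P0=0, P1=0, P2=3, P3=2, P4=4, P5=3, P6=2, P7=0) → (P0=2, P1=0, P2=1, P3=2, P4=4, P5=1, P6=2, P7=0)
step 2: fire β:  (P0=2, P1=0, P2=1, P3=2, P4=4, P5=1, P6=2, P7=0) → (P0=2, P1=1, P2=4, P3=2, P4=5, P5=1, P6=2, P7=0)
step 3: fire β:  (P0=2, P1=1, P2=4, P3=2, P4=5, P5=1, P6=2, P7=0) → (P0=2, P1=2, P2=7, P3=2, P4=6, P5=1, P6=2, P7=0)
step 4: fire β:  (P0=2, P1=2, P2=7, P3=2, P4=6, P5=1, P6=2, P7=0) → (P0=2, P1=3, P2=10, P3=2, P4=7, P5=1, P6=2, P7=0)

(P0=2, P1=3, P2=10, P3=2, P4=7, P5=1, P6=2, P7=0)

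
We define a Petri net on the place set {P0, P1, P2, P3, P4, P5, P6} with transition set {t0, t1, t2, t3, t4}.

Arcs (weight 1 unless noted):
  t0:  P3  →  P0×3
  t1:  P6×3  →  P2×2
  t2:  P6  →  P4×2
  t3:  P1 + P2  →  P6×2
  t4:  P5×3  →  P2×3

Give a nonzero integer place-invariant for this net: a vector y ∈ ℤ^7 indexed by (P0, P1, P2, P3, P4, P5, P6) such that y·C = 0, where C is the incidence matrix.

y = (P0:1, P1:0, P2:0, P3:3, P4:0, P5:0, P6:0)

Incidence matrix C (rows=places, cols=transitions):
       t0   t1   t2   t3   t4
   P0   3    0    0    0    0
   P1   0    0    0   -1    0
   P2   0    2    0   -1    3
   P3  -1    0    0    0    0
   P4   0    0    2    0    0
   P5   0    0    0    0   -3
   P6   0   -3   -1    2    0

Candidate y = [1, 0, 0, 3, 0, 0, 0]; check y·C column-wise:
  col t0: 1·3 + 3·-1 = 0
  col t1: 1·0 + 0·2 + 3·0 + 0·-3 = 0
  col t2: 1·0 + 3·0 + 0·2 + 0·-1 = 0
  col t3: 1·0 + 0·-1 + 0·-1 + 3·0 + 0·2 = 0
  col t4: 1·0 + 0·3 + 3·0 + 0·-3 = 0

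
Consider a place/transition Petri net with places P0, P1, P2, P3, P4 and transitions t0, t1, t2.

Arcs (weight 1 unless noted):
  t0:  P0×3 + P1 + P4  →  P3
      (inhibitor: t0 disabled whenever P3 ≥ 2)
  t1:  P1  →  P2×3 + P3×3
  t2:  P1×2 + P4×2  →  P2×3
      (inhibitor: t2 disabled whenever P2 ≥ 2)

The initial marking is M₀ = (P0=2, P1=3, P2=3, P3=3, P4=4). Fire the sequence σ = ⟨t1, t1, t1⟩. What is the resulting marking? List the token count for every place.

(P0=2, P1=0, P2=12, P3=12, P4=4)

step 1: fire t1:  (P0=2, P1=3, P2=3, P3=3, P4=4) → (P0=2, P1=2, P2=6, P3=6, P4=4)
step 2: fire t1:  (P0=2, P1=2, P2=6, P3=6, P4=4) → (P0=2, P1=1, P2=9, P3=9, P4=4)
step 3: fire t1:  (P0=2, P1=1, P2=9, P3=9, P4=4) → (P0=2, P1=0, P2=12, P3=12, P4=4)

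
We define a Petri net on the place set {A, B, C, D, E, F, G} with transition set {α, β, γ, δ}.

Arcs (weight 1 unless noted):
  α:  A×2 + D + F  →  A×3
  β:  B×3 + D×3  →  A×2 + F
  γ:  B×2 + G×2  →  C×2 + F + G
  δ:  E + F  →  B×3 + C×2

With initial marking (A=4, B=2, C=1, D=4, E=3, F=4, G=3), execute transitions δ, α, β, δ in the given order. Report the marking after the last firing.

step 1: fire δ:  (A=4, B=2, C=1, D=4, E=3, F=4, G=3) → (A=4, B=5, C=3, D=4, E=2, F=3, G=3)
step 2: fire α:  (A=4, B=5, C=3, D=4, E=2, F=3, G=3) → (A=5, B=5, C=3, D=3, E=2, F=2, G=3)
step 3: fire β:  (A=5, B=5, C=3, D=3, E=2, F=2, G=3) → (A=7, B=2, C=3, D=0, E=2, F=3, G=3)
step 4: fire δ:  (A=7, B=2, C=3, D=0, E=2, F=3, G=3) → (A=7, B=5, C=5, D=0, E=1, F=2, G=3)

(A=7, B=5, C=5, D=0, E=1, F=2, G=3)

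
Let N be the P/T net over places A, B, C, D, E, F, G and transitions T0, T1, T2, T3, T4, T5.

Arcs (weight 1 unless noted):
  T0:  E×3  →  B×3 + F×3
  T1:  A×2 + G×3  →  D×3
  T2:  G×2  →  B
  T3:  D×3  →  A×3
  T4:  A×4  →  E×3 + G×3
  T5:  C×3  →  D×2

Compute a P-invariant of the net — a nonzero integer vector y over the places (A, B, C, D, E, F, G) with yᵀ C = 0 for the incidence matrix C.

Incidence matrix C (rows=places, cols=transitions):
       T0   T1   T2   T3   T4   T5
    A   0   -2    0    3   -4    0
    B   3    0    1    0    0    0
    C   0    0    0    0    0   -3
    D   0    3    0   -3    0    2
    E  -3    0    0    0    3    0
    F   3    0    0    0    0    0
    G   0   -3   -2    0    3    0

Candidate y = [3, 2, 2, 3, 3, 1, 1]; check y·C column-wise:
  col T0: 3·0 + 2·3 + 2·0 + 3·0 + 3·-3 + 1·3 + 1·0 = 0
  col T1: 3·-2 + 2·0 + 2·0 + 3·3 + 3·0 + 1·0 + 1·-3 = 0
  col T2: 3·0 + 2·1 + 2·0 + 3·0 + 3·0 + 1·0 + 1·-2 = 0
  col T3: 3·3 + 2·0 + 2·0 + 3·-3 + 3·0 + 1·0 + 1·0 = 0
  col T4: 3·-4 + 2·0 + 2·0 + 3·0 + 3·3 + 1·0 + 1·3 = 0
  col T5: 3·0 + 2·0 + 2·-3 + 3·2 + 3·0 + 1·0 + 1·0 = 0

y = (A:3, B:2, C:2, D:3, E:3, F:1, G:1)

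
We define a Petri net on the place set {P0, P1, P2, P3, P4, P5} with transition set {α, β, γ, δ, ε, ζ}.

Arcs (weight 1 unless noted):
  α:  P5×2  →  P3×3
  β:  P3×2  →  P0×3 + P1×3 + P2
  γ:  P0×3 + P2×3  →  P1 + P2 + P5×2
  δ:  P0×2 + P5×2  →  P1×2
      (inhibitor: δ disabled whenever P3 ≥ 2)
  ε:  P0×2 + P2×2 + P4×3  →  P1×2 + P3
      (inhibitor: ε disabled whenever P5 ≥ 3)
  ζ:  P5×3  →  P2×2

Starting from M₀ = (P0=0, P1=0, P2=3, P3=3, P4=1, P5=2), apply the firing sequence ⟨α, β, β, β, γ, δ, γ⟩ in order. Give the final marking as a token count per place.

(P0=1, P1=13, P2=2, P3=0, P4=1, P5=2)

step 1: fire α:  (P0=0, P1=0, P2=3, P3=3, P4=1, P5=2) → (P0=0, P1=0, P2=3, P3=6, P4=1, P5=0)
step 2: fire β:  (P0=0, P1=0, P2=3, P3=6, P4=1, P5=0) → (P0=3, P1=3, P2=4, P3=4, P4=1, P5=0)
step 3: fire β:  (P0=3, P1=3, P2=4, P3=4, P4=1, P5=0) → (P0=6, P1=6, P2=5, P3=2, P4=1, P5=0)
step 4: fire β:  (P0=6, P1=6, P2=5, P3=2, P4=1, P5=0) → (P0=9, P1=9, P2=6, P3=0, P4=1, P5=0)
step 5: fire γ:  (P0=9, P1=9, P2=6, P3=0, P4=1, P5=0) → (P0=6, P1=10, P2=4, P3=0, P4=1, P5=2)
step 6: fire δ:  (P0=6, P1=10, P2=4, P3=0, P4=1, P5=2) → (P0=4, P1=12, P2=4, P3=0, P4=1, P5=0)
step 7: fire γ:  (P0=4, P1=12, P2=4, P3=0, P4=1, P5=0) → (P0=1, P1=13, P2=2, P3=0, P4=1, P5=2)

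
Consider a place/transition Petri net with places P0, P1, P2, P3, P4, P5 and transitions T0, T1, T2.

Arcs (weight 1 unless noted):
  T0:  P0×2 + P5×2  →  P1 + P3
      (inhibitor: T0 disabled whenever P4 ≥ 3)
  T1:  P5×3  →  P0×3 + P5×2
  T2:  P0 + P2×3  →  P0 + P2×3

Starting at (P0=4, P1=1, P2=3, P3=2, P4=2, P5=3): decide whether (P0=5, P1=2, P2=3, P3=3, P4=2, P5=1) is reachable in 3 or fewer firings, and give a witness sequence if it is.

NO — not reachable within 3 firings

depth 0: 1 marking
depth 1: 3 markings reached so far
depth 2: 4 markings reached so far
depth 3: 4 markings reached so far
(frontier empty at depth 3; search complete)
target is not among the 4 markings reachable within 3 steps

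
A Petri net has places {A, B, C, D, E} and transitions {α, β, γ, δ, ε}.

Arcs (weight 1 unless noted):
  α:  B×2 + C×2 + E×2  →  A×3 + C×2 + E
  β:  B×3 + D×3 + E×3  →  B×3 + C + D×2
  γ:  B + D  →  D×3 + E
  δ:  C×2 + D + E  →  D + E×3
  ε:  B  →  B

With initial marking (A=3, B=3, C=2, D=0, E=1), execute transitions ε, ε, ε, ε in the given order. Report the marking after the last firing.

(A=3, B=3, C=2, D=0, E=1)

step 1: fire ε:  (A=3, B=3, C=2, D=0, E=1) → (A=3, B=3, C=2, D=0, E=1)
step 2: fire ε:  (A=3, B=3, C=2, D=0, E=1) → (A=3, B=3, C=2, D=0, E=1)
step 3: fire ε:  (A=3, B=3, C=2, D=0, E=1) → (A=3, B=3, C=2, D=0, E=1)
step 4: fire ε:  (A=3, B=3, C=2, D=0, E=1) → (A=3, B=3, C=2, D=0, E=1)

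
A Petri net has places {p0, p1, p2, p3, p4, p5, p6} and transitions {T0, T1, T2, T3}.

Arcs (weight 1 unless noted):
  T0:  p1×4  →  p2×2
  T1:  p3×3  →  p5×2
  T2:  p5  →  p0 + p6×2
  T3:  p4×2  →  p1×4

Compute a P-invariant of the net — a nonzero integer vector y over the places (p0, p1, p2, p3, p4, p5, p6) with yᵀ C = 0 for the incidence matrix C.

Incidence matrix C (rows=places, cols=transitions):
       T0   T1   T2   T3
   p0   0    0    1    0
   p1  -4    0    0    4
   p2   2    0    0    0
   p3   0   -3    0    0
   p4   0    0    0   -2
   p5   0    2   -1    0
   p6   0    0    2    0

Candidate y = [0, 1, 2, 0, 2, 0, 0]; check y·C column-wise:
  col T0: 1·-4 + 2·2 + 2·0 = 0
  col T1: 1·0 + 2·0 + 0·-3 + 2·0 + 0·2 = 0
  col T2: 0·1 + 1·0 + 2·0 + 2·0 + 0·-1 + 0·2 = 0
  col T3: 1·4 + 2·0 + 2·-2 = 0

y = (p0:0, p1:1, p2:2, p3:0, p4:2, p5:0, p6:0)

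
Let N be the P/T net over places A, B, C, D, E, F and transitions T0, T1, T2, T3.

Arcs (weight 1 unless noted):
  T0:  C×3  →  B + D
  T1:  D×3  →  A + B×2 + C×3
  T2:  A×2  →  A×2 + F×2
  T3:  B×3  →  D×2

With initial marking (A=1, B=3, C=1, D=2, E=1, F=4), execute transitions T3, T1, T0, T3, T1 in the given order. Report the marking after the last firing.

(A=3, B=2, C=4, D=1, E=1, F=4)

step 1: fire T3:  (A=1, B=3, C=1, D=2, E=1, F=4) → (A=1, B=0, C=1, D=4, E=1, F=4)
step 2: fire T1:  (A=1, B=0, C=1, D=4, E=1, F=4) → (A=2, B=2, C=4, D=1, E=1, F=4)
step 3: fire T0:  (A=2, B=2, C=4, D=1, E=1, F=4) → (A=2, B=3, C=1, D=2, E=1, F=4)
step 4: fire T3:  (A=2, B=3, C=1, D=2, E=1, F=4) → (A=2, B=0, C=1, D=4, E=1, F=4)
step 5: fire T1:  (A=2, B=0, C=1, D=4, E=1, F=4) → (A=3, B=2, C=4, D=1, E=1, F=4)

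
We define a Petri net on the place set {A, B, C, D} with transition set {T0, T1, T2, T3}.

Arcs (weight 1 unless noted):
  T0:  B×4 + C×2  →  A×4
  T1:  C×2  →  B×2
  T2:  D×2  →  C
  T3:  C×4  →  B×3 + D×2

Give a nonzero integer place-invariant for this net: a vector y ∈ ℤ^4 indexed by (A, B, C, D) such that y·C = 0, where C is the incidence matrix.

Incidence matrix C (rows=places, cols=transitions):
       T0   T1   T2   T3
    A   4    0    0    0
    B  -4    2    0    3
    C  -2   -2    1   -4
    D   0    0   -2    2

Candidate y = [3, 2, 2, 1]; check y·C column-wise:
  col T0: 3·4 + 2·-4 + 2·-2 + 1·0 = 0
  col T1: 3·0 + 2·2 + 2·-2 + 1·0 = 0
  col T2: 3·0 + 2·0 + 2·1 + 1·-2 = 0
  col T3: 3·0 + 2·3 + 2·-4 + 1·2 = 0

y = (A:3, B:2, C:2, D:1)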